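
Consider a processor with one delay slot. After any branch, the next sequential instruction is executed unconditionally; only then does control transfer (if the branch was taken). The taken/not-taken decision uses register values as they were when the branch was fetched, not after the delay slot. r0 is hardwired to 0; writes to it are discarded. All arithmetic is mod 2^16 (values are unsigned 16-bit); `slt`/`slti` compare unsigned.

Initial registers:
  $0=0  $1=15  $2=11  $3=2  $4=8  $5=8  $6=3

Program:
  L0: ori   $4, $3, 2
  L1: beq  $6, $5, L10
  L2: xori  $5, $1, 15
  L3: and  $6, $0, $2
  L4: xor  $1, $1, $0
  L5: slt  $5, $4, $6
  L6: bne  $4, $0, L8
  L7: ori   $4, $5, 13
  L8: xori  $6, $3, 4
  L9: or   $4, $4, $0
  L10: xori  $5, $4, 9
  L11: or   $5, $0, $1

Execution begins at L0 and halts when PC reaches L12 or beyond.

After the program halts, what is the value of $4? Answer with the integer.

13

PC=0  ori   $4, $3, 2        | $0=0 $1=15 $2=11 $3=2 $4=2 $5=8 $6=3
PC=1  beq  $6, $5, L10       | $0=0 $1=15 $2=11 $3=2 $4=2 $5=8 $6=3  [not taken]
PC=2  xori  $5, $1, 15       | $0=0 $1=15 $2=11 $3=2 $4=2 $5=0 $6=3
PC=3  and  $6, $0, $2        | $0=0 $1=15 $2=11 $3=2 $4=2 $5=0 $6=0
PC=4  xor  $1, $1, $0        | $0=0 $1=15 $2=11 $3=2 $4=2 $5=0 $6=0
PC=5  slt  $5, $4, $6        | $0=0 $1=15 $2=11 $3=2 $4=2 $5=0 $6=0
PC=6  bne  $4, $0, L8        | $0=0 $1=15 $2=11 $3=2 $4=2 $5=0 $6=0  [TAKEN]
PC=7  ori   $4, $5, 13       | $0=0 $1=15 $2=11 $3=2 $4=13 $5=0 $6=0
PC=8  xori  $6, $3, 4        | $0=0 $1=15 $2=11 $3=2 $4=13 $5=0 $6=6
PC=9  or   $4, $4, $0        | $0=0 $1=15 $2=11 $3=2 $4=13 $5=0 $6=6
PC=10 xori  $5, $4, 9        | $0=0 $1=15 $2=11 $3=2 $4=13 $5=4 $6=6
PC=11 or   $5, $0, $1        | $0=0 $1=15 $2=11 $3=2 $4=13 $5=15 $6=6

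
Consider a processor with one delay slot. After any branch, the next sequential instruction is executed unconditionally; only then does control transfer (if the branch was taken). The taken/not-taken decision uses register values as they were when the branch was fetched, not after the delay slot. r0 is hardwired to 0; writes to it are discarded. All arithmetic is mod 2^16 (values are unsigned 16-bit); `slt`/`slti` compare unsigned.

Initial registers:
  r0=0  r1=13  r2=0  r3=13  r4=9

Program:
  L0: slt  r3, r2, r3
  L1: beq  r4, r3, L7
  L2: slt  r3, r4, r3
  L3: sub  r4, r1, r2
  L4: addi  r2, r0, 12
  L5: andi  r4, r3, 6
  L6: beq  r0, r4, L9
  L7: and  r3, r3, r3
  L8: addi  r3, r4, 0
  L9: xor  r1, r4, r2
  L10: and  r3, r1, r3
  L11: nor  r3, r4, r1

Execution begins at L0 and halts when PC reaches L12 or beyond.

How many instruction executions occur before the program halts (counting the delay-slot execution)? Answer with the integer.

11

  step pc=0: slt  r3, r2, r3  regs=(0,13,0,1,9)
  step pc=1: beq  r4, r3, L7  cond=F  regs=(0,13,0,1,9)
  step pc=2: slt  r3, r4, r3  regs=(0,13,0,0,9)
  step pc=3: sub  r4, r1, r2  regs=(0,13,0,0,13)
  step pc=4: addi  r2, r0, 12  regs=(0,13,12,0,13)
  step pc=5: andi  r4, r3, 6  regs=(0,13,12,0,0)
  step pc=6: beq  r0, r4, L9  cond=T  regs=(0,13,12,0,0)
  step pc=7: and  r3, r3, r3  regs=(0,13,12,0,0)
  step pc=9: xor  r1, r4, r2  regs=(0,12,12,0,0)
  step pc=10: and  r3, r1, r3  regs=(0,12,12,0,0)
  step pc=11: nor  r3, r4, r1  regs=(0,12,12,65523,0)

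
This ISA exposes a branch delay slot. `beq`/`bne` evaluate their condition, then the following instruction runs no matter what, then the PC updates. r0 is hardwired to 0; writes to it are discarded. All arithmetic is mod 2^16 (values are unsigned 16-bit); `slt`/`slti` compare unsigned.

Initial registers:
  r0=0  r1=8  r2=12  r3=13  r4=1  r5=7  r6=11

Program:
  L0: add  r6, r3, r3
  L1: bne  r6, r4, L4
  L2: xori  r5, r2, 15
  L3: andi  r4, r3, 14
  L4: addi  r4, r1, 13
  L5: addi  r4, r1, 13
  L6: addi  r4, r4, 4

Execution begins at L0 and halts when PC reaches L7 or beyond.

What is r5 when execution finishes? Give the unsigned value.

3

#0 add  r6, r3, r3 ; 0/8/12/13/1/7/26
#1 bne  r6, r4, L4 ; 0/8/12/13/1/7/26 ; →target
#2 xori  r5, r2, 15 ; 0/8/12/13/1/3/26
#4 addi  r4, r1, 13 ; 0/8/12/13/21/3/26
#5 addi  r4, r1, 13 ; 0/8/12/13/21/3/26
#6 addi  r4, r4, 4 ; 0/8/12/13/25/3/26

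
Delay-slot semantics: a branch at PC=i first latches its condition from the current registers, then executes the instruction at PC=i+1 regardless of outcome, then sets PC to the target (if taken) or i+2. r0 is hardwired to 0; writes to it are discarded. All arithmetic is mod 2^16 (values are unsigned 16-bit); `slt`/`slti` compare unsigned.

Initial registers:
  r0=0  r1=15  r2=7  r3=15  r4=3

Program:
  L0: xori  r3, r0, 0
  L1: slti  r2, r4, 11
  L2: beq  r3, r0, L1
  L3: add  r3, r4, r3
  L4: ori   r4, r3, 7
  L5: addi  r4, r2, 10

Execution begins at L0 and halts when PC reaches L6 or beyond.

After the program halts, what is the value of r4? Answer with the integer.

11

  step pc=0: xori  r3, r0, 0  regs=(0,15,7,0,3)
  step pc=1: slti  r2, r4, 11  regs=(0,15,1,0,3)
  step pc=2: beq  r3, r0, L1  cond=T  regs=(0,15,1,0,3)
  step pc=3: add  r3, r4, r3  regs=(0,15,1,3,3)
  step pc=1: slti  r2, r4, 11  regs=(0,15,1,3,3)
  step pc=2: beq  r3, r0, L1  cond=F  regs=(0,15,1,3,3)
  step pc=3: add  r3, r4, r3  regs=(0,15,1,6,3)
  step pc=4: ori   r4, r3, 7  regs=(0,15,1,6,7)
  step pc=5: addi  r4, r2, 10  regs=(0,15,1,6,11)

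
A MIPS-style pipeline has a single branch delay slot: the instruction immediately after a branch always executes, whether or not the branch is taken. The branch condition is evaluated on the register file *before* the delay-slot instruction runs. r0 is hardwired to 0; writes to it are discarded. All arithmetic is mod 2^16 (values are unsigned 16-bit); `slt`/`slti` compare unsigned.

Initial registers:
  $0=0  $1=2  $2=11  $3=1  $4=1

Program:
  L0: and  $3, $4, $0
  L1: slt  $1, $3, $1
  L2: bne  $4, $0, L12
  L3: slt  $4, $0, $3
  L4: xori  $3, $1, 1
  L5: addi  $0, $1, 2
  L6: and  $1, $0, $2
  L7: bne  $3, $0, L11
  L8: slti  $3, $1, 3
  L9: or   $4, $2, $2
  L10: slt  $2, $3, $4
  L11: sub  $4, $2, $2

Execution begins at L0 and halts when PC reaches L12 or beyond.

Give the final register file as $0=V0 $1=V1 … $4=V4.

$0=0 $1=1 $2=11 $3=0 $4=0

#0 and  $3, $4, $0 ; 0/2/11/0/1
#1 slt  $1, $3, $1 ; 0/1/11/0/1
#2 bne  $4, $0, L12 ; 0/1/11/0/1 ; →target
#3 slt  $4, $0, $3 ; 0/1/11/0/0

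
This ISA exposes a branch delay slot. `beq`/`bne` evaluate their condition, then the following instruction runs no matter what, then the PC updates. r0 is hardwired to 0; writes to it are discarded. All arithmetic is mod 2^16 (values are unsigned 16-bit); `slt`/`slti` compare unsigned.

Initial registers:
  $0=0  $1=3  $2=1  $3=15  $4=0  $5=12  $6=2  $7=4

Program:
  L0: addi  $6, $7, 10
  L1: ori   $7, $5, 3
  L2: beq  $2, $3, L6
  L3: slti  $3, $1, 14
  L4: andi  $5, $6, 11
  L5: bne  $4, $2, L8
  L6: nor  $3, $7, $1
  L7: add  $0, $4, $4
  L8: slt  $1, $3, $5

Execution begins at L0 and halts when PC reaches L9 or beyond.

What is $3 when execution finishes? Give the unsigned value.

65520

#0 addi  $6, $7, 10 ; 0/3/1/15/0/12/14/4
#1 ori   $7, $5, 3 ; 0/3/1/15/0/12/14/15
#2 beq  $2, $3, L6 ; 0/3/1/15/0/12/14/15 ; →fallthru
#3 slti  $3, $1, 14 ; 0/3/1/1/0/12/14/15
#4 andi  $5, $6, 11 ; 0/3/1/1/0/10/14/15
#5 bne  $4, $2, L8 ; 0/3/1/1/0/10/14/15 ; →target
#6 nor  $3, $7, $1 ; 0/3/1/65520/0/10/14/15
#8 slt  $1, $3, $5 ; 0/0/1/65520/0/10/14/15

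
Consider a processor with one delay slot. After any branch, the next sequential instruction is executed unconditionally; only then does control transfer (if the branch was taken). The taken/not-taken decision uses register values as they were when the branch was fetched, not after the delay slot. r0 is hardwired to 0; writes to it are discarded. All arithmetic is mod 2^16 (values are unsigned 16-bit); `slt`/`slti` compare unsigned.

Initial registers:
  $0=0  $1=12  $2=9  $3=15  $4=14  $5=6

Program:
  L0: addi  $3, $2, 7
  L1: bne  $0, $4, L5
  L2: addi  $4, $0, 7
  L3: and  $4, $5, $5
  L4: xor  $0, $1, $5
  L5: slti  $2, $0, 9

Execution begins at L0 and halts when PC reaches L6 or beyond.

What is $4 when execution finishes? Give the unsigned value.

7

#0 addi  $3, $2, 7 ; 0/12/9/16/14/6
#1 bne  $0, $4, L5 ; 0/12/9/16/14/6 ; →target
#2 addi  $4, $0, 7 ; 0/12/9/16/7/6
#5 slti  $2, $0, 9 ; 0/12/1/16/7/6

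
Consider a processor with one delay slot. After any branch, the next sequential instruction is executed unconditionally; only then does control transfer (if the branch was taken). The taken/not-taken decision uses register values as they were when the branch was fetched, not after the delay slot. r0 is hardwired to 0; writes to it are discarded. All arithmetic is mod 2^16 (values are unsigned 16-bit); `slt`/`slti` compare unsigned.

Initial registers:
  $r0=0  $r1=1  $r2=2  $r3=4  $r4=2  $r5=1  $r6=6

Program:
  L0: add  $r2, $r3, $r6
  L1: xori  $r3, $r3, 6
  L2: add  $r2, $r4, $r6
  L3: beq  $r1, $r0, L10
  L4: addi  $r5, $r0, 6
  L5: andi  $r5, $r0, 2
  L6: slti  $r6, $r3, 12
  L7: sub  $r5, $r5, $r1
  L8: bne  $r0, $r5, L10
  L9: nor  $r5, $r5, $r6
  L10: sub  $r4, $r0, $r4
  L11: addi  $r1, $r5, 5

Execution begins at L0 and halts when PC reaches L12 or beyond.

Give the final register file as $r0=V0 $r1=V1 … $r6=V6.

$r0=0 $r1=5 $r2=8 $r3=2 $r4=65534 $r5=0 $r6=1

PC=0  add  $r2, $r3, $r6     | $r0=0 $r1=1 $r2=10 $r3=4 $r4=2 $r5=1 $r6=6
PC=1  xori  $r3, $r3, 6      | $r0=0 $r1=1 $r2=10 $r3=2 $r4=2 $r5=1 $r6=6
PC=2  add  $r2, $r4, $r6     | $r0=0 $r1=1 $r2=8 $r3=2 $r4=2 $r5=1 $r6=6
PC=3  beq  $r1, $r0, L10     | $r0=0 $r1=1 $r2=8 $r3=2 $r4=2 $r5=1 $r6=6  [not taken]
PC=4  addi  $r5, $r0, 6      | $r0=0 $r1=1 $r2=8 $r3=2 $r4=2 $r5=6 $r6=6
PC=5  andi  $r5, $r0, 2      | $r0=0 $r1=1 $r2=8 $r3=2 $r4=2 $r5=0 $r6=6
PC=6  slti  $r6, $r3, 12     | $r0=0 $r1=1 $r2=8 $r3=2 $r4=2 $r5=0 $r6=1
PC=7  sub  $r5, $r5, $r1     | $r0=0 $r1=1 $r2=8 $r3=2 $r4=2 $r5=65535 $r6=1
PC=8  bne  $r0, $r5, L10     | $r0=0 $r1=1 $r2=8 $r3=2 $r4=2 $r5=65535 $r6=1  [TAKEN]
PC=9  nor  $r5, $r5, $r6     | $r0=0 $r1=1 $r2=8 $r3=2 $r4=2 $r5=0 $r6=1
PC=10 sub  $r4, $r0, $r4     | $r0=0 $r1=1 $r2=8 $r3=2 $r4=65534 $r5=0 $r6=1
PC=11 addi  $r1, $r5, 5      | $r0=0 $r1=5 $r2=8 $r3=2 $r4=65534 $r5=0 $r6=1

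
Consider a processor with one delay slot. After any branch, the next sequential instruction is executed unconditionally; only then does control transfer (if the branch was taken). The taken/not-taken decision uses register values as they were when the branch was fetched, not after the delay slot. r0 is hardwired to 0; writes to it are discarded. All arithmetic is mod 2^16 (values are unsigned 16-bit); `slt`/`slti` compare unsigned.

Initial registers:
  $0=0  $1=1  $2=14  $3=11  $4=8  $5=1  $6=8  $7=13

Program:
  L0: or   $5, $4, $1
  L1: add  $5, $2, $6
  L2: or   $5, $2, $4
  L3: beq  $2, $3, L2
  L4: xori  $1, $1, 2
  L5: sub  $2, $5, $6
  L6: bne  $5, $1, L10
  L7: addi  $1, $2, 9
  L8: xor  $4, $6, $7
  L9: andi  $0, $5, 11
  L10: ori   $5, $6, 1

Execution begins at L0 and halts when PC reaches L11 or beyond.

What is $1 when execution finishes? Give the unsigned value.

  step pc=0: or   $5, $4, $1  regs=(0,1,14,11,8,9,8,13)
  step pc=1: add  $5, $2, $6  regs=(0,1,14,11,8,22,8,13)
  step pc=2: or   $5, $2, $4  regs=(0,1,14,11,8,14,8,13)
  step pc=3: beq  $2, $3, L2  cond=F  regs=(0,1,14,11,8,14,8,13)
  step pc=4: xori  $1, $1, 2  regs=(0,3,14,11,8,14,8,13)
  step pc=5: sub  $2, $5, $6  regs=(0,3,6,11,8,14,8,13)
  step pc=6: bne  $5, $1, L10  cond=T  regs=(0,3,6,11,8,14,8,13)
  step pc=7: addi  $1, $2, 9  regs=(0,15,6,11,8,14,8,13)
  step pc=10: ori   $5, $6, 1  regs=(0,15,6,11,8,9,8,13)

15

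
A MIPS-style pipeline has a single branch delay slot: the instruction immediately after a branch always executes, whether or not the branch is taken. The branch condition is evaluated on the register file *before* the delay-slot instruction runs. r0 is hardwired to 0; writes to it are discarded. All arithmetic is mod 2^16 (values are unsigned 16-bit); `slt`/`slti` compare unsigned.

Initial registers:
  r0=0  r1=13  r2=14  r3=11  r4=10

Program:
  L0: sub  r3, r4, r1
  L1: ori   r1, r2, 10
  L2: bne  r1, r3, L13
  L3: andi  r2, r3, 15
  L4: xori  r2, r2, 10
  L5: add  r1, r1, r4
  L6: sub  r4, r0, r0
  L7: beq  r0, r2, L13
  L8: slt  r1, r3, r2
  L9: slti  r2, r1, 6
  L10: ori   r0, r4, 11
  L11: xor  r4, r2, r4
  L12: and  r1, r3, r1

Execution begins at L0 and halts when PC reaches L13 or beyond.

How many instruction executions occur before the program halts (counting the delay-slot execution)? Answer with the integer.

4

  step pc=0: sub  r3, r4, r1  regs=(0,13,14,65533,10)
  step pc=1: ori   r1, r2, 10  regs=(0,14,14,65533,10)
  step pc=2: bne  r1, r3, L13  cond=T  regs=(0,14,14,65533,10)
  step pc=3: andi  r2, r3, 15  regs=(0,14,13,65533,10)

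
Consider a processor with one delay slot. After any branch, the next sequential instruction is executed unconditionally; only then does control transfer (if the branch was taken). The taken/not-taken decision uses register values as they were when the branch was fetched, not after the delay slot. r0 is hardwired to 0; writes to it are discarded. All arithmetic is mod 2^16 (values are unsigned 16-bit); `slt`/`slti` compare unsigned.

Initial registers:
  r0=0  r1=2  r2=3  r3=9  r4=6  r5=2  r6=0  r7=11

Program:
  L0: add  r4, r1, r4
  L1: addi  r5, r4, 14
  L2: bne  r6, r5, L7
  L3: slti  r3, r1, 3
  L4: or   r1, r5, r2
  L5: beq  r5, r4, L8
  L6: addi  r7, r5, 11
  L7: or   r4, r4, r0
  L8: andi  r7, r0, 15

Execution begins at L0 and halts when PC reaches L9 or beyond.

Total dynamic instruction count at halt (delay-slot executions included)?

6

  step pc=0: add  r4, r1, r4  regs=(0,2,3,9,8,2,0,11)
  step pc=1: addi  r5, r4, 14  regs=(0,2,3,9,8,22,0,11)
  step pc=2: bne  r6, r5, L7  cond=T  regs=(0,2,3,9,8,22,0,11)
  step pc=3: slti  r3, r1, 3  regs=(0,2,3,1,8,22,0,11)
  step pc=7: or   r4, r4, r0  regs=(0,2,3,1,8,22,0,11)
  step pc=8: andi  r7, r0, 15  regs=(0,2,3,1,8,22,0,0)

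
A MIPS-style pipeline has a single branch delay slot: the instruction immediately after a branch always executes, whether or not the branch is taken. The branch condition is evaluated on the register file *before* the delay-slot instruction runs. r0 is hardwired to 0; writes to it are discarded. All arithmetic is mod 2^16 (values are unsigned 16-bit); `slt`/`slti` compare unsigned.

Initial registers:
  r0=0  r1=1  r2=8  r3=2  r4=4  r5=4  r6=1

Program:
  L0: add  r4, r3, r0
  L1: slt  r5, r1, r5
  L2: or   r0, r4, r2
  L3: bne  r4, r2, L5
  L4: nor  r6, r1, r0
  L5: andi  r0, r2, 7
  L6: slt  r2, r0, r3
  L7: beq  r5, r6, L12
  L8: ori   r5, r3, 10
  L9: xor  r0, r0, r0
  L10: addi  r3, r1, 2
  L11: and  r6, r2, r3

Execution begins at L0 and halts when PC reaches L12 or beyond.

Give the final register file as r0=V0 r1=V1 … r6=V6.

r0=0 r1=1 r2=1 r3=3 r4=2 r5=10 r6=1

  step pc=0: add  r4, r3, r0  regs=(0,1,8,2,2,4,1)
  step pc=1: slt  r5, r1, r5  regs=(0,1,8,2,2,1,1)
  step pc=2: or   r0, r4, r2  regs=(0,1,8,2,2,1,1)
  step pc=3: bne  r4, r2, L5  cond=T  regs=(0,1,8,2,2,1,1)
  step pc=4: nor  r6, r1, r0  regs=(0,1,8,2,2,1,65534)
  step pc=5: andi  r0, r2, 7  regs=(0,1,8,2,2,1,65534)
  step pc=6: slt  r2, r0, r3  regs=(0,1,1,2,2,1,65534)
  step pc=7: beq  r5, r6, L12  cond=F  regs=(0,1,1,2,2,1,65534)
  step pc=8: ori   r5, r3, 10  regs=(0,1,1,2,2,10,65534)
  step pc=9: xor  r0, r0, r0  regs=(0,1,1,2,2,10,65534)
  step pc=10: addi  r3, r1, 2  regs=(0,1,1,3,2,10,65534)
  step pc=11: and  r6, r2, r3  regs=(0,1,1,3,2,10,1)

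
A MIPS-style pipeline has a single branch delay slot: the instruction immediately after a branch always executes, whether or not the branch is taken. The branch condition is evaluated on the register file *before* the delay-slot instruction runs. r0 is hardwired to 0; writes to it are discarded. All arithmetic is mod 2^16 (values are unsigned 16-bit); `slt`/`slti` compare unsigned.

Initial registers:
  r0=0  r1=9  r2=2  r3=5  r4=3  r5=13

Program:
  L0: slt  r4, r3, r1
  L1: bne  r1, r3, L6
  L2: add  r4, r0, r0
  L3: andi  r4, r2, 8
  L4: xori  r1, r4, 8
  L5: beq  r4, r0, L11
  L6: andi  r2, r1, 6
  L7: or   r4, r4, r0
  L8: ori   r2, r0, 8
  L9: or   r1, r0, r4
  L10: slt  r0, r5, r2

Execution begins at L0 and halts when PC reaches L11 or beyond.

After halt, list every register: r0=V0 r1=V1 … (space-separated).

r0=0 r1=0 r2=8 r3=5 r4=0 r5=13

[0] slt  r4, r3, r1  →  {r0:0, r1:9, r2:2, r3:5, r4:1, r5:13}
[1] bne  r1, r3, L6  →  {r0:0, r1:9, r2:2, r3:5, r4:1, r5:13}  ⟨branch taken⟩
[2] add  r4, r0, r0  →  {r0:0, r1:9, r2:2, r3:5, r4:0, r5:13}
[6] andi  r2, r1, 6  →  {r0:0, r1:9, r2:0, r3:5, r4:0, r5:13}
[7] or   r4, r4, r0  →  {r0:0, r1:9, r2:0, r3:5, r4:0, r5:13}
[8] ori   r2, r0, 8  →  {r0:0, r1:9, r2:8, r3:5, r4:0, r5:13}
[9] or   r1, r0, r4  →  {r0:0, r1:0, r2:8, r3:5, r4:0, r5:13}
[10] slt  r0, r5, r2  →  {r0:0, r1:0, r2:8, r3:5, r4:0, r5:13}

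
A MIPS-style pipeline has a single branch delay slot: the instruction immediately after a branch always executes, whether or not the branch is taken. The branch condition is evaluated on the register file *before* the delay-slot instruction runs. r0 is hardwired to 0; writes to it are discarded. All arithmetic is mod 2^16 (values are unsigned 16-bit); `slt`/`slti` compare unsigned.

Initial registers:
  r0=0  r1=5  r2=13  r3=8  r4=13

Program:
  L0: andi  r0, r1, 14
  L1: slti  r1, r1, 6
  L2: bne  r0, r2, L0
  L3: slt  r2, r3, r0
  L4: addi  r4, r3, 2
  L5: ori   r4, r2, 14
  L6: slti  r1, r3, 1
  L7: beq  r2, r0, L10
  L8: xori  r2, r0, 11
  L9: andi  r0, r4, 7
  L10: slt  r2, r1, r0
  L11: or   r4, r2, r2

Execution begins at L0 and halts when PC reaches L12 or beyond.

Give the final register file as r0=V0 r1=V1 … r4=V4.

[0] andi  r0, r1, 14  →  {r0:0, r1:5, r2:13, r3:8, r4:13}
[1] slti  r1, r1, 6  →  {r0:0, r1:1, r2:13, r3:8, r4:13}
[2] bne  r0, r2, L0  →  {r0:0, r1:1, r2:13, r3:8, r4:13}  ⟨branch taken⟩
[3] slt  r2, r3, r0  →  {r0:0, r1:1, r2:0, r3:8, r4:13}
[0] andi  r0, r1, 14  →  {r0:0, r1:1, r2:0, r3:8, r4:13}
[1] slti  r1, r1, 6  →  {r0:0, r1:1, r2:0, r3:8, r4:13}
[2] bne  r0, r2, L0  →  {r0:0, r1:1, r2:0, r3:8, r4:13}  ⟨branch fallthrough⟩
[3] slt  r2, r3, r0  →  {r0:0, r1:1, r2:0, r3:8, r4:13}
[4] addi  r4, r3, 2  →  {r0:0, r1:1, r2:0, r3:8, r4:10}
[5] ori   r4, r2, 14  →  {r0:0, r1:1, r2:0, r3:8, r4:14}
[6] slti  r1, r3, 1  →  {r0:0, r1:0, r2:0, r3:8, r4:14}
[7] beq  r2, r0, L10  →  {r0:0, r1:0, r2:0, r3:8, r4:14}  ⟨branch taken⟩
[8] xori  r2, r0, 11  →  {r0:0, r1:0, r2:11, r3:8, r4:14}
[10] slt  r2, r1, r0  →  {r0:0, r1:0, r2:0, r3:8, r4:14}
[11] or   r4, r2, r2  →  {r0:0, r1:0, r2:0, r3:8, r4:0}

r0=0 r1=0 r2=0 r3=8 r4=0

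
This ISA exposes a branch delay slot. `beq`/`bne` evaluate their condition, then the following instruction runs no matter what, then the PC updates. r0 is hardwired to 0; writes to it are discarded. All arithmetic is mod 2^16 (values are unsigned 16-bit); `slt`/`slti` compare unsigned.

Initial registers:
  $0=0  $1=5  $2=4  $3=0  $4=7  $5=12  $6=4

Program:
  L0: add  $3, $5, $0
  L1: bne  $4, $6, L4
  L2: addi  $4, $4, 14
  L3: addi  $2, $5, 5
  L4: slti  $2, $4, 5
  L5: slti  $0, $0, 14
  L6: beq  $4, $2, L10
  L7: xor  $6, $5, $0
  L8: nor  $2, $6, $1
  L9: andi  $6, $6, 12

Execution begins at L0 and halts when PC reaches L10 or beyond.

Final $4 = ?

21

PC=0  add  $3, $5, $0        | $0=0 $1=5 $2=4 $3=12 $4=7 $5=12 $6=4
PC=1  bne  $4, $6, L4        | $0=0 $1=5 $2=4 $3=12 $4=7 $5=12 $6=4  [TAKEN]
PC=2  addi  $4, $4, 14       | $0=0 $1=5 $2=4 $3=12 $4=21 $5=12 $6=4
PC=4  slti  $2, $4, 5        | $0=0 $1=5 $2=0 $3=12 $4=21 $5=12 $6=4
PC=5  slti  $0, $0, 14       | $0=0 $1=5 $2=0 $3=12 $4=21 $5=12 $6=4
PC=6  beq  $4, $2, L10       | $0=0 $1=5 $2=0 $3=12 $4=21 $5=12 $6=4  [not taken]
PC=7  xor  $6, $5, $0        | $0=0 $1=5 $2=0 $3=12 $4=21 $5=12 $6=12
PC=8  nor  $2, $6, $1        | $0=0 $1=5 $2=65522 $3=12 $4=21 $5=12 $6=12
PC=9  andi  $6, $6, 12       | $0=0 $1=5 $2=65522 $3=12 $4=21 $5=12 $6=12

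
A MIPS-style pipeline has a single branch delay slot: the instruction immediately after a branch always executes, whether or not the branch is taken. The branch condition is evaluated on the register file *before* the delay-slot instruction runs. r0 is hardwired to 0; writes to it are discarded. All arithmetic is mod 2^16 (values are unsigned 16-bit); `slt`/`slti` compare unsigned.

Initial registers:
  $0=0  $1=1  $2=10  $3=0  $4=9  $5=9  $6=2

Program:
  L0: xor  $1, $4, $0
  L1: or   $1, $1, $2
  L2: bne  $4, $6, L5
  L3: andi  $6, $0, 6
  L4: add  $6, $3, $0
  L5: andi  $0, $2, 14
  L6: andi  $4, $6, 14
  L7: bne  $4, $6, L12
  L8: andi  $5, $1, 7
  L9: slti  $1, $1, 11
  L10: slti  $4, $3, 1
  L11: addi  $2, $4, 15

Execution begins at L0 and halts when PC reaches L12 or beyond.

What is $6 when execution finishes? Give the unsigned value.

#0 xor  $1, $4, $0 ; 0/9/10/0/9/9/2
#1 or   $1, $1, $2 ; 0/11/10/0/9/9/2
#2 bne  $4, $6, L5 ; 0/11/10/0/9/9/2 ; →target
#3 andi  $6, $0, 6 ; 0/11/10/0/9/9/0
#5 andi  $0, $2, 14 ; 0/11/10/0/9/9/0
#6 andi  $4, $6, 14 ; 0/11/10/0/0/9/0
#7 bne  $4, $6, L12 ; 0/11/10/0/0/9/0 ; →fallthru
#8 andi  $5, $1, 7 ; 0/11/10/0/0/3/0
#9 slti  $1, $1, 11 ; 0/0/10/0/0/3/0
#10 slti  $4, $3, 1 ; 0/0/10/0/1/3/0
#11 addi  $2, $4, 15 ; 0/0/16/0/1/3/0

0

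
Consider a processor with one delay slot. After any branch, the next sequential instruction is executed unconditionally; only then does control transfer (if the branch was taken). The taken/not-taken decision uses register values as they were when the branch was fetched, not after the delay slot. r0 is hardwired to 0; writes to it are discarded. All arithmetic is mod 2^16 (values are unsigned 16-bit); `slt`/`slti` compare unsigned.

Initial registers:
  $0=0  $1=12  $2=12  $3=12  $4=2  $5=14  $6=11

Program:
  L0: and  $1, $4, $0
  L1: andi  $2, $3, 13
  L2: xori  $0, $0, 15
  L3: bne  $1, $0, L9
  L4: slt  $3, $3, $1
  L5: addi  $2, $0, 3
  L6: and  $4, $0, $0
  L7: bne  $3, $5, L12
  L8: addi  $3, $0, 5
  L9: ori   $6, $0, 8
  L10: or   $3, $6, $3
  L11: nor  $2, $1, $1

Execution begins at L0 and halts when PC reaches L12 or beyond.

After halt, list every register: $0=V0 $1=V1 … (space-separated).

PC=0  and  $1, $4, $0        | $0=0 $1=0 $2=12 $3=12 $4=2 $5=14 $6=11
PC=1  andi  $2, $3, 13       | $0=0 $1=0 $2=12 $3=12 $4=2 $5=14 $6=11
PC=2  xori  $0, $0, 15       | $0=0 $1=0 $2=12 $3=12 $4=2 $5=14 $6=11
PC=3  bne  $1, $0, L9        | $0=0 $1=0 $2=12 $3=12 $4=2 $5=14 $6=11  [not taken]
PC=4  slt  $3, $3, $1        | $0=0 $1=0 $2=12 $3=0 $4=2 $5=14 $6=11
PC=5  addi  $2, $0, 3        | $0=0 $1=0 $2=3 $3=0 $4=2 $5=14 $6=11
PC=6  and  $4, $0, $0        | $0=0 $1=0 $2=3 $3=0 $4=0 $5=14 $6=11
PC=7  bne  $3, $5, L12       | $0=0 $1=0 $2=3 $3=0 $4=0 $5=14 $6=11  [TAKEN]
PC=8  addi  $3, $0, 5        | $0=0 $1=0 $2=3 $3=5 $4=0 $5=14 $6=11

$0=0 $1=0 $2=3 $3=5 $4=0 $5=14 $6=11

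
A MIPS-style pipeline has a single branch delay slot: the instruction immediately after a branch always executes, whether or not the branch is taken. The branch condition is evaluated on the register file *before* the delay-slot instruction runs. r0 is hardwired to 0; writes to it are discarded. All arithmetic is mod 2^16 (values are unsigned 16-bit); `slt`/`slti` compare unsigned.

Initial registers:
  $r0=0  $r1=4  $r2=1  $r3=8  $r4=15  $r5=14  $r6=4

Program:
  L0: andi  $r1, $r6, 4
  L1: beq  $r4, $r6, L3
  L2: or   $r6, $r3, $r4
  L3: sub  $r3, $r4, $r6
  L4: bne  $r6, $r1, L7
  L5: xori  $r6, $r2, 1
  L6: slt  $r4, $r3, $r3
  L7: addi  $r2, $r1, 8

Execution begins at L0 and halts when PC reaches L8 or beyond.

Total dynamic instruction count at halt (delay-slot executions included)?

[0] andi  $r1, $r6, 4  →  {$r0:0, $r1:4, $r2:1, $r3:8, $r4:15, $r5:14, $r6:4}
[1] beq  $r4, $r6, L3  →  {$r0:0, $r1:4, $r2:1, $r3:8, $r4:15, $r5:14, $r6:4}  ⟨branch fallthrough⟩
[2] or   $r6, $r3, $r4  →  {$r0:0, $r1:4, $r2:1, $r3:8, $r4:15, $r5:14, $r6:15}
[3] sub  $r3, $r4, $r6  →  {$r0:0, $r1:4, $r2:1, $r3:0, $r4:15, $r5:14, $r6:15}
[4] bne  $r6, $r1, L7  →  {$r0:0, $r1:4, $r2:1, $r3:0, $r4:15, $r5:14, $r6:15}  ⟨branch taken⟩
[5] xori  $r6, $r2, 1  →  {$r0:0, $r1:4, $r2:1, $r3:0, $r4:15, $r5:14, $r6:0}
[7] addi  $r2, $r1, 8  →  {$r0:0, $r1:4, $r2:12, $r3:0, $r4:15, $r5:14, $r6:0}

7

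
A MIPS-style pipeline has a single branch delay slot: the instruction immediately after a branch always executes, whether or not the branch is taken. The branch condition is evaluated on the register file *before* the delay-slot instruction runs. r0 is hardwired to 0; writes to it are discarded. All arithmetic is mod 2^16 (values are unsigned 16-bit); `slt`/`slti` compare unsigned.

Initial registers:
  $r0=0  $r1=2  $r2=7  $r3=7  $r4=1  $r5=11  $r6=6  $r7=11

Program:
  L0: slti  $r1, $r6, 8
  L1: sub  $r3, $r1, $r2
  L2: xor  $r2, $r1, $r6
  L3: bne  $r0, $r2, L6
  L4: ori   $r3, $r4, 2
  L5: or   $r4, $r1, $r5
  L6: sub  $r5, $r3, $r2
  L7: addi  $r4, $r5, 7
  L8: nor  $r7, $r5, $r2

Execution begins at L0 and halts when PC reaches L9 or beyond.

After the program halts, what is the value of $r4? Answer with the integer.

3

[0] slti  $r1, $r6, 8  →  {$r0:0, $r1:1, $r2:7, $r3:7, $r4:1, $r5:11, $r6:6, $r7:11}
[1] sub  $r3, $r1, $r2  →  {$r0:0, $r1:1, $r2:7, $r3:65530, $r4:1, $r5:11, $r6:6, $r7:11}
[2] xor  $r2, $r1, $r6  →  {$r0:0, $r1:1, $r2:7, $r3:65530, $r4:1, $r5:11, $r6:6, $r7:11}
[3] bne  $r0, $r2, L6  →  {$r0:0, $r1:1, $r2:7, $r3:65530, $r4:1, $r5:11, $r6:6, $r7:11}  ⟨branch taken⟩
[4] ori   $r3, $r4, 2  →  {$r0:0, $r1:1, $r2:7, $r3:3, $r4:1, $r5:11, $r6:6, $r7:11}
[6] sub  $r5, $r3, $r2  →  {$r0:0, $r1:1, $r2:7, $r3:3, $r4:1, $r5:65532, $r6:6, $r7:11}
[7] addi  $r4, $r5, 7  →  {$r0:0, $r1:1, $r2:7, $r3:3, $r4:3, $r5:65532, $r6:6, $r7:11}
[8] nor  $r7, $r5, $r2  →  {$r0:0, $r1:1, $r2:7, $r3:3, $r4:3, $r5:65532, $r6:6, $r7:0}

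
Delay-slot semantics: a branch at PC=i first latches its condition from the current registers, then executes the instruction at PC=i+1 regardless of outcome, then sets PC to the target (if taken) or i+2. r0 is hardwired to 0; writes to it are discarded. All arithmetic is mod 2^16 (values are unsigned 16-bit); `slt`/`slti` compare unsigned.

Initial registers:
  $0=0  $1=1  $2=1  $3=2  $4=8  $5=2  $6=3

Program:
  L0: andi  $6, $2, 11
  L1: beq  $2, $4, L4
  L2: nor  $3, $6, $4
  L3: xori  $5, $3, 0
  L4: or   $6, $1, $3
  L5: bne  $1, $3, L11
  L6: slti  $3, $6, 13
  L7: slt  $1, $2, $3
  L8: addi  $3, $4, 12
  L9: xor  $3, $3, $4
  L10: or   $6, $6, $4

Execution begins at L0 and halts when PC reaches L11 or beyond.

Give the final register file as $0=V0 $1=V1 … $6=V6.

$0=0 $1=1 $2=1 $3=0 $4=8 $5=65526 $6=65527

  step pc=0: andi  $6, $2, 11  regs=(0,1,1,2,8,2,1)
  step pc=1: beq  $2, $4, L4  cond=F  regs=(0,1,1,2,8,2,1)
  step pc=2: nor  $3, $6, $4  regs=(0,1,1,65526,8,2,1)
  step pc=3: xori  $5, $3, 0  regs=(0,1,1,65526,8,65526,1)
  step pc=4: or   $6, $1, $3  regs=(0,1,1,65526,8,65526,65527)
  step pc=5: bne  $1, $3, L11  cond=T  regs=(0,1,1,65526,8,65526,65527)
  step pc=6: slti  $3, $6, 13  regs=(0,1,1,0,8,65526,65527)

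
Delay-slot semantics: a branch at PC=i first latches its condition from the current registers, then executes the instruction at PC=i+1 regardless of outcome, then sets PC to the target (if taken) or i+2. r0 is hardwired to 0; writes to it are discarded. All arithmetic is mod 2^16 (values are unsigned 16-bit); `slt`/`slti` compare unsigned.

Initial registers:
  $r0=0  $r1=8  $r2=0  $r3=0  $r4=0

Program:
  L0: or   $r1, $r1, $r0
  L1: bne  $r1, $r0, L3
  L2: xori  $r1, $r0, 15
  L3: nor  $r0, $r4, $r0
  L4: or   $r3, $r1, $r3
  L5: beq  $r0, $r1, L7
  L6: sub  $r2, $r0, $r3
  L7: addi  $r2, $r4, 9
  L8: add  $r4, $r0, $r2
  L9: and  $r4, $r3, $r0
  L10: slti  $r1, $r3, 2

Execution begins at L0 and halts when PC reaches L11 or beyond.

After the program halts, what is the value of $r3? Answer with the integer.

15

  step pc=0: or   $r1, $r1, $r0  regs=(0,8,0,0,0)
  step pc=1: bne  $r1, $r0, L3  cond=T  regs=(0,8,0,0,0)
  step pc=2: xori  $r1, $r0, 15  regs=(0,15,0,0,0)
  step pc=3: nor  $r0, $r4, $r0  regs=(0,15,0,0,0)
  step pc=4: or   $r3, $r1, $r3  regs=(0,15,0,15,0)
  step pc=5: beq  $r0, $r1, L7  cond=F  regs=(0,15,0,15,0)
  step pc=6: sub  $r2, $r0, $r3  regs=(0,15,65521,15,0)
  step pc=7: addi  $r2, $r4, 9  regs=(0,15,9,15,0)
  step pc=8: add  $r4, $r0, $r2  regs=(0,15,9,15,9)
  step pc=9: and  $r4, $r3, $r0  regs=(0,15,9,15,0)
  step pc=10: slti  $r1, $r3, 2  regs=(0,0,9,15,0)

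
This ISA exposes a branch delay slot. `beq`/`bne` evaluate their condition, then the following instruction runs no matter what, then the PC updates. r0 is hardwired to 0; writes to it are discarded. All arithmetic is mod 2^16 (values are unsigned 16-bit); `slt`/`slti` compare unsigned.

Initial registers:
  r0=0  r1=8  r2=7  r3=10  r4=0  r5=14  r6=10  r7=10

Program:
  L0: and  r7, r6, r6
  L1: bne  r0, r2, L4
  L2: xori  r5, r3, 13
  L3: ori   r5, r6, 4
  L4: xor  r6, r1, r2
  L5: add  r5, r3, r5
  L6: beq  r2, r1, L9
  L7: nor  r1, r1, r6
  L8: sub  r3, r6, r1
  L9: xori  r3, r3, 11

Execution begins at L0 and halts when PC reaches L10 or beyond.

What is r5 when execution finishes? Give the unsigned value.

PC=0  and  r7, r6, r6        | r0=0 r1=8 r2=7 r3=10 r4=0 r5=14 r6=10 r7=10
PC=1  bne  r0, r2, L4        | r0=0 r1=8 r2=7 r3=10 r4=0 r5=14 r6=10 r7=10  [TAKEN]
PC=2  xori  r5, r3, 13       | r0=0 r1=8 r2=7 r3=10 r4=0 r5=7 r6=10 r7=10
PC=4  xor  r6, r1, r2        | r0=0 r1=8 r2=7 r3=10 r4=0 r5=7 r6=15 r7=10
PC=5  add  r5, r3, r5        | r0=0 r1=8 r2=7 r3=10 r4=0 r5=17 r6=15 r7=10
PC=6  beq  r2, r1, L9        | r0=0 r1=8 r2=7 r3=10 r4=0 r5=17 r6=15 r7=10  [not taken]
PC=7  nor  r1, r1, r6        | r0=0 r1=65520 r2=7 r3=10 r4=0 r5=17 r6=15 r7=10
PC=8  sub  r3, r6, r1        | r0=0 r1=65520 r2=7 r3=31 r4=0 r5=17 r6=15 r7=10
PC=9  xori  r3, r3, 11       | r0=0 r1=65520 r2=7 r3=20 r4=0 r5=17 r6=15 r7=10

17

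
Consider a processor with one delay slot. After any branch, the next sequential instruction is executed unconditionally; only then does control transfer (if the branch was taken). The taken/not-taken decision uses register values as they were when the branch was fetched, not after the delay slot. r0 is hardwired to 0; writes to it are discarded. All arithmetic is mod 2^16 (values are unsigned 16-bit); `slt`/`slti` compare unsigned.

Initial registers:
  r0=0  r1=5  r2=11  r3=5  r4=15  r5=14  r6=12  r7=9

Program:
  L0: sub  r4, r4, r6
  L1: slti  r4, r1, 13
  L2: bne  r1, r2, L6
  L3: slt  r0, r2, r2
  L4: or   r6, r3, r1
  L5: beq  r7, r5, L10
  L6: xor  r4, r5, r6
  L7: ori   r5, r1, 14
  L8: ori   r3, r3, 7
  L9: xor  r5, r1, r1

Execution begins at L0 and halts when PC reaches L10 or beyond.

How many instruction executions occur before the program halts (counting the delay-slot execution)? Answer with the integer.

#0 sub  r4, r4, r6 ; 0/5/11/5/3/14/12/9
#1 slti  r4, r1, 13 ; 0/5/11/5/1/14/12/9
#2 bne  r1, r2, L6 ; 0/5/11/5/1/14/12/9 ; →target
#3 slt  r0, r2, r2 ; 0/5/11/5/1/14/12/9
#6 xor  r4, r5, r6 ; 0/5/11/5/2/14/12/9
#7 ori   r5, r1, 14 ; 0/5/11/5/2/15/12/9
#8 ori   r3, r3, 7 ; 0/5/11/7/2/15/12/9
#9 xor  r5, r1, r1 ; 0/5/11/7/2/0/12/9

8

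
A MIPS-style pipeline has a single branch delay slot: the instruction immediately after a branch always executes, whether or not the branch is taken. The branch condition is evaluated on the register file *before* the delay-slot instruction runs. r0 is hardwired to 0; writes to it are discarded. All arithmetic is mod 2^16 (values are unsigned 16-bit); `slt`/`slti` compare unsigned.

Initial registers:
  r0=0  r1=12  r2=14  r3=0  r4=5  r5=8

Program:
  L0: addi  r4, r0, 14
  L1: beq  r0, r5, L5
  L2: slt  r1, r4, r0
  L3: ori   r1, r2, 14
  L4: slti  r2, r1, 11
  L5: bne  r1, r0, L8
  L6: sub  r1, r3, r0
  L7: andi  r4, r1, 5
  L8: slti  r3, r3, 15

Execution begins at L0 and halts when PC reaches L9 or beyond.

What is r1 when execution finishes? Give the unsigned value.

[0] addi  r4, r0, 14  →  {r0:0, r1:12, r2:14, r3:0, r4:14, r5:8}
[1] beq  r0, r5, L5  →  {r0:0, r1:12, r2:14, r3:0, r4:14, r5:8}  ⟨branch fallthrough⟩
[2] slt  r1, r4, r0  →  {r0:0, r1:0, r2:14, r3:0, r4:14, r5:8}
[3] ori   r1, r2, 14  →  {r0:0, r1:14, r2:14, r3:0, r4:14, r5:8}
[4] slti  r2, r1, 11  →  {r0:0, r1:14, r2:0, r3:0, r4:14, r5:8}
[5] bne  r1, r0, L8  →  {r0:0, r1:14, r2:0, r3:0, r4:14, r5:8}  ⟨branch taken⟩
[6] sub  r1, r3, r0  →  {r0:0, r1:0, r2:0, r3:0, r4:14, r5:8}
[8] slti  r3, r3, 15  →  {r0:0, r1:0, r2:0, r3:1, r4:14, r5:8}

0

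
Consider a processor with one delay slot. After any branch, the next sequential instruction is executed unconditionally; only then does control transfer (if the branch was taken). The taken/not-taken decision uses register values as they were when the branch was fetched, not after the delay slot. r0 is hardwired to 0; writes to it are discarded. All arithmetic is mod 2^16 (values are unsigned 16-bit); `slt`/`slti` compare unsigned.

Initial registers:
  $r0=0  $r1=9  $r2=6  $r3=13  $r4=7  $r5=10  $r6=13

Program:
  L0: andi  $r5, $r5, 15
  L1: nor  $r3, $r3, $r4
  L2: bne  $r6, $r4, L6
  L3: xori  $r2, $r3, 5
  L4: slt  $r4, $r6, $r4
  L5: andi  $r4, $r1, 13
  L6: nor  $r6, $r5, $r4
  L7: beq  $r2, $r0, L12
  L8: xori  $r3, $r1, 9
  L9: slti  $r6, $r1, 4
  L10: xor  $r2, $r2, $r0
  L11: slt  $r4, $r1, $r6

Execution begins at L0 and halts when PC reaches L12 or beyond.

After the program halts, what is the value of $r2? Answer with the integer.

65525

[0] andi  $r5, $r5, 15  →  {$r0:0, $r1:9, $r2:6, $r3:13, $r4:7, $r5:10, $r6:13}
[1] nor  $r3, $r3, $r4  →  {$r0:0, $r1:9, $r2:6, $r3:65520, $r4:7, $r5:10, $r6:13}
[2] bne  $r6, $r4, L6  →  {$r0:0, $r1:9, $r2:6, $r3:65520, $r4:7, $r5:10, $r6:13}  ⟨branch taken⟩
[3] xori  $r2, $r3, 5  →  {$r0:0, $r1:9, $r2:65525, $r3:65520, $r4:7, $r5:10, $r6:13}
[6] nor  $r6, $r5, $r4  →  {$r0:0, $r1:9, $r2:65525, $r3:65520, $r4:7, $r5:10, $r6:65520}
[7] beq  $r2, $r0, L12  →  {$r0:0, $r1:9, $r2:65525, $r3:65520, $r4:7, $r5:10, $r6:65520}  ⟨branch fallthrough⟩
[8] xori  $r3, $r1, 9  →  {$r0:0, $r1:9, $r2:65525, $r3:0, $r4:7, $r5:10, $r6:65520}
[9] slti  $r6, $r1, 4  →  {$r0:0, $r1:9, $r2:65525, $r3:0, $r4:7, $r5:10, $r6:0}
[10] xor  $r2, $r2, $r0  →  {$r0:0, $r1:9, $r2:65525, $r3:0, $r4:7, $r5:10, $r6:0}
[11] slt  $r4, $r1, $r6  →  {$r0:0, $r1:9, $r2:65525, $r3:0, $r4:0, $r5:10, $r6:0}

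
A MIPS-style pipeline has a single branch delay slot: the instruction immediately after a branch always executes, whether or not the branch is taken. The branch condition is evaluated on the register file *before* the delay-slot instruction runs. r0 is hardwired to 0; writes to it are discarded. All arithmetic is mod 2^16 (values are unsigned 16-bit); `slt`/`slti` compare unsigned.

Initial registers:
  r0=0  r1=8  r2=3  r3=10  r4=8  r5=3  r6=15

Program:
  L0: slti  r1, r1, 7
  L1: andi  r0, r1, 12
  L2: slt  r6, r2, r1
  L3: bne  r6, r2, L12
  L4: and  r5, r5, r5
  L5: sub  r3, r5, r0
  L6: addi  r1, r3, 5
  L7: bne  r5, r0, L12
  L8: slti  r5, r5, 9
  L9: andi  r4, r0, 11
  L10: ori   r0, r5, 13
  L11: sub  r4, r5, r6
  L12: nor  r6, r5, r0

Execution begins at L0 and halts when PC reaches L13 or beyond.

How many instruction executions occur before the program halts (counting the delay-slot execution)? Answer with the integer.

PC=0  slti  r1, r1, 7        | r0=0 r1=0 r2=3 r3=10 r4=8 r5=3 r6=15
PC=1  andi  r0, r1, 12       | r0=0 r1=0 r2=3 r3=10 r4=8 r5=3 r6=15
PC=2  slt  r6, r2, r1        | r0=0 r1=0 r2=3 r3=10 r4=8 r5=3 r6=0
PC=3  bne  r6, r2, L12       | r0=0 r1=0 r2=3 r3=10 r4=8 r5=3 r6=0  [TAKEN]
PC=4  and  r5, r5, r5        | r0=0 r1=0 r2=3 r3=10 r4=8 r5=3 r6=0
PC=12 nor  r6, r5, r0        | r0=0 r1=0 r2=3 r3=10 r4=8 r5=3 r6=65532

6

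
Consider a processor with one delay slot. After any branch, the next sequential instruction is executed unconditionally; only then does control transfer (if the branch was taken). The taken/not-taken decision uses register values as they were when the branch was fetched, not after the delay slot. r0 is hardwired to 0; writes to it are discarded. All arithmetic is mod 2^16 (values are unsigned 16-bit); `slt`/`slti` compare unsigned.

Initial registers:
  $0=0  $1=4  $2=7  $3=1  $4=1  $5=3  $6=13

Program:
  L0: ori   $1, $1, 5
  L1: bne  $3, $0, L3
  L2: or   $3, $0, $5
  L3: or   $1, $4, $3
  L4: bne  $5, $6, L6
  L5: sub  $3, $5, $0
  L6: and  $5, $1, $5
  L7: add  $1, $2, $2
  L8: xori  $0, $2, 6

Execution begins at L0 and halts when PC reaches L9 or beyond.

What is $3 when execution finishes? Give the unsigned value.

[0] ori   $1, $1, 5  →  {$0:0, $1:5, $2:7, $3:1, $4:1, $5:3, $6:13}
[1] bne  $3, $0, L3  →  {$0:0, $1:5, $2:7, $3:1, $4:1, $5:3, $6:13}  ⟨branch taken⟩
[2] or   $3, $0, $5  →  {$0:0, $1:5, $2:7, $3:3, $4:1, $5:3, $6:13}
[3] or   $1, $4, $3  →  {$0:0, $1:3, $2:7, $3:3, $4:1, $5:3, $6:13}
[4] bne  $5, $6, L6  →  {$0:0, $1:3, $2:7, $3:3, $4:1, $5:3, $6:13}  ⟨branch taken⟩
[5] sub  $3, $5, $0  →  {$0:0, $1:3, $2:7, $3:3, $4:1, $5:3, $6:13}
[6] and  $5, $1, $5  →  {$0:0, $1:3, $2:7, $3:3, $4:1, $5:3, $6:13}
[7] add  $1, $2, $2  →  {$0:0, $1:14, $2:7, $3:3, $4:1, $5:3, $6:13}
[8] xori  $0, $2, 6  →  {$0:0, $1:14, $2:7, $3:3, $4:1, $5:3, $6:13}

3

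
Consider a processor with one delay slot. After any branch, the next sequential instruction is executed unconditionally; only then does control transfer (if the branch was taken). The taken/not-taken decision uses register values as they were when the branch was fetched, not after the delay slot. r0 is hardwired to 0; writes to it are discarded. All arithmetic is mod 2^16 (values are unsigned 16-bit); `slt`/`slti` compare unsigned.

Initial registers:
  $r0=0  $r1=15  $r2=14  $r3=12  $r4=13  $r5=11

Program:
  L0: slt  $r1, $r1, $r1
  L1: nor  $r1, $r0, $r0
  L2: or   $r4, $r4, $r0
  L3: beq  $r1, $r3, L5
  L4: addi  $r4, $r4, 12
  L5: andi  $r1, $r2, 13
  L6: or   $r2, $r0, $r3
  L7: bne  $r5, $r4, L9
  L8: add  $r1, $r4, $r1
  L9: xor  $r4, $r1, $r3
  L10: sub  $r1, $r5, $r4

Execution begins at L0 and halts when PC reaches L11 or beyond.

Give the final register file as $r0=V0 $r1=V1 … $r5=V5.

$r0=0 $r1=65506 $r2=12 $r3=12 $r4=41 $r5=11

#0 slt  $r1, $r1, $r1 ; 0/0/14/12/13/11
#1 nor  $r1, $r0, $r0 ; 0/65535/14/12/13/11
#2 or   $r4, $r4, $r0 ; 0/65535/14/12/13/11
#3 beq  $r1, $r3, L5 ; 0/65535/14/12/13/11 ; →fallthru
#4 addi  $r4, $r4, 12 ; 0/65535/14/12/25/11
#5 andi  $r1, $r2, 13 ; 0/12/14/12/25/11
#6 or   $r2, $r0, $r3 ; 0/12/12/12/25/11
#7 bne  $r5, $r4, L9 ; 0/12/12/12/25/11 ; →target
#8 add  $r1, $r4, $r1 ; 0/37/12/12/25/11
#9 xor  $r4, $r1, $r3 ; 0/37/12/12/41/11
#10 sub  $r1, $r5, $r4 ; 0/65506/12/12/41/11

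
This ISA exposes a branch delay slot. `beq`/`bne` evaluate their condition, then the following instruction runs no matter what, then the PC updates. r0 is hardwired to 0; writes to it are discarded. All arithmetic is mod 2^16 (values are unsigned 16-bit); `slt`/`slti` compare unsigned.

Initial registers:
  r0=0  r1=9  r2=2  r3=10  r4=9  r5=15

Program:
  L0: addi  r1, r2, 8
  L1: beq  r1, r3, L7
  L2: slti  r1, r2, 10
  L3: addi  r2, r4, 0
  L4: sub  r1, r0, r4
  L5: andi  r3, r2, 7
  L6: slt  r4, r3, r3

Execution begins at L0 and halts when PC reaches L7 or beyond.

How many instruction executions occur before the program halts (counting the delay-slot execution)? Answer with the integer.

  step pc=0: addi  r1, r2, 8  regs=(0,10,2,10,9,15)
  step pc=1: beq  r1, r3, L7  cond=T  regs=(0,10,2,10,9,15)
  step pc=2: slti  r1, r2, 10  regs=(0,1,2,10,9,15)

3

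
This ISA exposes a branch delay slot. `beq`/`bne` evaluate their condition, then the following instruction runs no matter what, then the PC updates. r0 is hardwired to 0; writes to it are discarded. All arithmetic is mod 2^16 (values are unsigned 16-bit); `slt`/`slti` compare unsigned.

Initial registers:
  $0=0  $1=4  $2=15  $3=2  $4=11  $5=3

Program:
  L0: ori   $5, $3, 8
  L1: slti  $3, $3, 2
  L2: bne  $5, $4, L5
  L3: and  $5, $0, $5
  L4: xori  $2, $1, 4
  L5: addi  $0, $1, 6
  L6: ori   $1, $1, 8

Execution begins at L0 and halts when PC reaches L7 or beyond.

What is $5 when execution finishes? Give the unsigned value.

#0 ori   $5, $3, 8 ; 0/4/15/2/11/10
#1 slti  $3, $3, 2 ; 0/4/15/0/11/10
#2 bne  $5, $4, L5 ; 0/4/15/0/11/10 ; →target
#3 and  $5, $0, $5 ; 0/4/15/0/11/0
#5 addi  $0, $1, 6 ; 0/4/15/0/11/0
#6 ori   $1, $1, 8 ; 0/12/15/0/11/0

0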